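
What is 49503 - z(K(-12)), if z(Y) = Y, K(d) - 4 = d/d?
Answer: 49498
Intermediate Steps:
K(d) = 5 (K(d) = 4 + d/d = 4 + 1 = 5)
49503 - z(K(-12)) = 49503 - 1*5 = 49503 - 5 = 49498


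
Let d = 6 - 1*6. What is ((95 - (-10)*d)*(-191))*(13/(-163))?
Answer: 235885/163 ≈ 1447.1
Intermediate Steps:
d = 0 (d = 6 - 6 = 0)
((95 - (-10)*d)*(-191))*(13/(-163)) = ((95 - (-10)*0)*(-191))*(13/(-163)) = ((95 - 1*0)*(-191))*(13*(-1/163)) = ((95 + 0)*(-191))*(-13/163) = (95*(-191))*(-13/163) = -18145*(-13/163) = 235885/163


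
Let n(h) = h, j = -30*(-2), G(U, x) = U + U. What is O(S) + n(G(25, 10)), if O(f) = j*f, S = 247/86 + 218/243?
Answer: 961840/3483 ≈ 276.15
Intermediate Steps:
G(U, x) = 2*U
j = 60
S = 78769/20898 (S = 247*(1/86) + 218*(1/243) = 247/86 + 218/243 = 78769/20898 ≈ 3.7692)
O(f) = 60*f
O(S) + n(G(25, 10)) = 60*(78769/20898) + 2*25 = 787690/3483 + 50 = 961840/3483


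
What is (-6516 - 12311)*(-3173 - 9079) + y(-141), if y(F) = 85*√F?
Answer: 230668404 + 85*I*√141 ≈ 2.3067e+8 + 1009.3*I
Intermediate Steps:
(-6516 - 12311)*(-3173 - 9079) + y(-141) = (-6516 - 12311)*(-3173 - 9079) + 85*√(-141) = -18827*(-12252) + 85*(I*√141) = 230668404 + 85*I*√141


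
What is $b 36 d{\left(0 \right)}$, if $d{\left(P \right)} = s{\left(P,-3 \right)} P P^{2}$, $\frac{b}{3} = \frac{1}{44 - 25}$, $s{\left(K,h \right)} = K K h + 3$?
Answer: $0$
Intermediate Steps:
$s{\left(K,h \right)} = 3 + h K^{2}$ ($s{\left(K,h \right)} = K^{2} h + 3 = h K^{2} + 3 = 3 + h K^{2}$)
$b = \frac{3}{19}$ ($b = \frac{3}{44 - 25} = \frac{3}{19} \approx 0.15789$)
$d{\left(P \right)} = P^{3} \left(3 - 3 P^{2}\right)$ ($d{\left(P \right)} = \left(3 - 3 P^{2}\right) P P^{2} = P \left(3 - 3 P^{2}\right) P^{2} = P^{3} \left(3 - 3 P^{2}\right)$)
$b 36 d{\left(0 \right)} = \frac{3}{19} \cdot 36 \cdot 3 \cdot 0^{3} \left(1 - 0^{2}\right) = \frac{108 \cdot 3 \cdot 0 \left(1 - 0\right)}{19} = \frac{108 \cdot 3 \cdot 0 \left(1 + 0\right)}{19} = \frac{108 \cdot 3 \cdot 0 \cdot 1}{19} = \frac{108}{19} \cdot 0 = 0$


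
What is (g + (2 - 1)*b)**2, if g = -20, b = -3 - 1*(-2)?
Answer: 441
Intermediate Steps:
b = -1 (b = -3 + 2 = -1)
(g + (2 - 1)*b)**2 = (-20 + (2 - 1)*(-1))**2 = (-20 + 1*(-1))**2 = (-20 - 1)**2 = (-21)**2 = 441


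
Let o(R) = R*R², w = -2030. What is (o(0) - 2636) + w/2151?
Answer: -5672066/2151 ≈ -2636.9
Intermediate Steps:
o(R) = R³
(o(0) - 2636) + w/2151 = (0³ - 2636) - 2030/2151 = (0 - 2636) - 2030*1/2151 = -2636 - 2030/2151 = -5672066/2151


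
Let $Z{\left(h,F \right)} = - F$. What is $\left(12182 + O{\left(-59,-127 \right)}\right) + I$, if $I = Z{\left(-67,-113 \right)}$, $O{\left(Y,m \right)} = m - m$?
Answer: $12295$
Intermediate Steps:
$O{\left(Y,m \right)} = 0$
$I = 113$ ($I = \left(-1\right) \left(-113\right) = 113$)
$\left(12182 + O{\left(-59,-127 \right)}\right) + I = \left(12182 + 0\right) + 113 = 12182 + 113 = 12295$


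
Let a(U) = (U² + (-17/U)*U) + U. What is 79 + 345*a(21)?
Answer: 153604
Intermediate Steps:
a(U) = -17 + U + U² (a(U) = (U² - 17) + U = (-17 + U²) + U = -17 + U + U²)
79 + 345*a(21) = 79 + 345*(-17 + 21 + 21²) = 79 + 345*(-17 + 21 + 441) = 79 + 345*445 = 79 + 153525 = 153604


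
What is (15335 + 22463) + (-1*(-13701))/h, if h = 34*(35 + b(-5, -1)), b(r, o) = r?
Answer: 12855887/340 ≈ 37811.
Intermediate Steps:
h = 1020 (h = 34*(35 - 5) = 34*30 = 1020)
(15335 + 22463) + (-1*(-13701))/h = (15335 + 22463) - 1*(-13701)/1020 = 37798 + 13701*(1/1020) = 37798 + 4567/340 = 12855887/340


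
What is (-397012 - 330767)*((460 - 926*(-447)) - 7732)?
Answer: -295951330350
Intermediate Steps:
(-397012 - 330767)*((460 - 926*(-447)) - 7732) = -727779*((460 + 413922) - 7732) = -727779*(414382 - 7732) = -727779*406650 = -295951330350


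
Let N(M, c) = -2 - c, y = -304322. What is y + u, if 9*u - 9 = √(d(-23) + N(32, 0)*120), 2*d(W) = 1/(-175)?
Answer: -304321 + I*√1176014/630 ≈ -3.0432e+5 + 1.7213*I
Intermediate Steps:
d(W) = -1/350 (d(W) = (½)/(-175) = (½)*(-1/175) = -1/350)
u = 1 + I*√1176014/630 (u = 1 + √(-1/350 + (-2 - 1*0)*120)/9 = 1 + √(-1/350 + (-2 + 0)*120)/9 = 1 + √(-1/350 - 2*120)/9 = 1 + √(-1/350 - 240)/9 = 1 + √(-84001/350)/9 = 1 + (I*√1176014/70)/9 = 1 + I*√1176014/630 ≈ 1.0 + 1.7213*I)
y + u = -304322 + (1 + I*√1176014/630) = -304321 + I*√1176014/630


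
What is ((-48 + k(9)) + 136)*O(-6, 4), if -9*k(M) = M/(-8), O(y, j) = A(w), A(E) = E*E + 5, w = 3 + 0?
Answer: 4935/4 ≈ 1233.8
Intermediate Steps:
w = 3
A(E) = 5 + E**2 (A(E) = E**2 + 5 = 5 + E**2)
O(y, j) = 14 (O(y, j) = 5 + 3**2 = 5 + 9 = 14)
k(M) = M/72 (k(M) = -M/(9*(-8)) = -M*(-1)/(9*8) = -(-1)*M/72 = M/72)
((-48 + k(9)) + 136)*O(-6, 4) = ((-48 + (1/72)*9) + 136)*14 = ((-48 + 1/8) + 136)*14 = (-383/8 + 136)*14 = (705/8)*14 = 4935/4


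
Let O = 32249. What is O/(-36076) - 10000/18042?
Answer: -471298229/325441596 ≈ -1.4482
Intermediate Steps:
O/(-36076) - 10000/18042 = 32249/(-36076) - 10000/18042 = 32249*(-1/36076) - 10000*1/18042 = -32249/36076 - 5000/9021 = -471298229/325441596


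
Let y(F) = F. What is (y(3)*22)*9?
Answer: 594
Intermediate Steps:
(y(3)*22)*9 = (3*22)*9 = 66*9 = 594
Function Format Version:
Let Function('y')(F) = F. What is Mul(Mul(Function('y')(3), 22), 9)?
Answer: 594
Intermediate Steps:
Mul(Mul(Function('y')(3), 22), 9) = Mul(Mul(3, 22), 9) = Mul(66, 9) = 594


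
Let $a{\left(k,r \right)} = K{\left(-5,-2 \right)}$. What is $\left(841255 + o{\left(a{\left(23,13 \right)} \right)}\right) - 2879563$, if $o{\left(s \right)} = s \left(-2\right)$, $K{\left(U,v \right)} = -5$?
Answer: $-2038298$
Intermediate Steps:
$a{\left(k,r \right)} = -5$
$o{\left(s \right)} = - 2 s$
$\left(841255 + o{\left(a{\left(23,13 \right)} \right)}\right) - 2879563 = \left(841255 - -10\right) - 2879563 = \left(841255 + 10\right) - 2879563 = 841265 - 2879563 = -2038298$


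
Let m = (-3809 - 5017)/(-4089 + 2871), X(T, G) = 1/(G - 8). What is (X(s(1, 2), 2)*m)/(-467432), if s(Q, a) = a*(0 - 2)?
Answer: 1471/569332176 ≈ 2.5837e-6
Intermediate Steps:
s(Q, a) = -2*a (s(Q, a) = a*(-2) = -2*a)
X(T, G) = 1/(-8 + G)
m = 1471/203 (m = -8826/(-1218) = -8826*(-1/1218) = 1471/203 ≈ 7.2463)
(X(s(1, 2), 2)*m)/(-467432) = ((1471/203)/(-8 + 2))/(-467432) = ((1471/203)/(-6))*(-1/467432) = -⅙*1471/203*(-1/467432) = -1471/1218*(-1/467432) = 1471/569332176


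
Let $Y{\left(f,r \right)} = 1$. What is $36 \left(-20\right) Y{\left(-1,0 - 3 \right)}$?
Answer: $-720$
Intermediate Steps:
$36 \left(-20\right) Y{\left(-1,0 - 3 \right)} = 36 \left(-20\right) 1 = \left(-720\right) 1 = -720$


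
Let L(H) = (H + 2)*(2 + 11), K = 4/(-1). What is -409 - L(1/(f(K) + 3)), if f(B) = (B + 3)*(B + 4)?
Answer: -1318/3 ≈ -439.33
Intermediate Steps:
K = -4 (K = 4*(-1) = -4)
f(B) = (3 + B)*(4 + B)
L(H) = 26 + 13*H (L(H) = (2 + H)*13 = 26 + 13*H)
-409 - L(1/(f(K) + 3)) = -409 - (26 + 13/((12 + (-4)² + 7*(-4)) + 3)) = -409 - (26 + 13/((12 + 16 - 28) + 3)) = -409 - (26 + 13/(0 + 3)) = -409 - (26 + 13/3) = -409 - 1*91/3 = -409 - 91/3 = -1318/3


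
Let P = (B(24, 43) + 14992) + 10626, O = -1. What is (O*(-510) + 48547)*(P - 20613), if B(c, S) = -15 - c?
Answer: 243617062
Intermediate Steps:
P = 25579 (P = ((-15 - 1*24) + 14992) + 10626 = ((-15 - 24) + 14992) + 10626 = (-39 + 14992) + 10626 = 14953 + 10626 = 25579)
(O*(-510) + 48547)*(P - 20613) = (-1*(-510) + 48547)*(25579 - 20613) = (510 + 48547)*4966 = 49057*4966 = 243617062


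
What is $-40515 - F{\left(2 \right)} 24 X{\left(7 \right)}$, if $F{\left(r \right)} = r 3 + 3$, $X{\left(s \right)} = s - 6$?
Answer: $-40731$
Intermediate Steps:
$X{\left(s \right)} = -6 + s$ ($X{\left(s \right)} = s - 6 = -6 + s$)
$F{\left(r \right)} = 3 + 3 r$ ($F{\left(r \right)} = 3 r + 3 = 3 + 3 r$)
$-40515 - F{\left(2 \right)} 24 X{\left(7 \right)} = -40515 - \left(3 + 3 \cdot 2\right) 24 \left(-6 + 7\right) = -40515 - \left(3 + 6\right) 24 \cdot 1 = -40515 - 9 \cdot 24 \cdot 1 = -40515 - 216 \cdot 1 = -40515 - 216 = -40731$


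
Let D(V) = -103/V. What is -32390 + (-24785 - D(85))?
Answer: -4859772/85 ≈ -57174.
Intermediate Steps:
-32390 + (-24785 - D(85)) = -32390 + (-24785 - (-103)/85) = -32390 + (-24785 - 1*(-103/85)) = -32390 + (-24785 + 103/85) = -32390 - 2106622/85 = -4859772/85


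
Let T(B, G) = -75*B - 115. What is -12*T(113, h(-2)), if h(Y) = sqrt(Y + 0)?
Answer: 103080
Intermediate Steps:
h(Y) = sqrt(Y)
T(B, G) = -115 - 75*B
-12*T(113, h(-2)) = -12*(-115 - 75*113) = -12*(-115 - 8475) = -12*(-8590) = 103080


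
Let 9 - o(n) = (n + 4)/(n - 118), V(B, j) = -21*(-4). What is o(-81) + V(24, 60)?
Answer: 18430/199 ≈ 92.613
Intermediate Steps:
V(B, j) = 84
o(n) = 9 - (4 + n)/(-118 + n) (o(n) = 9 - (n + 4)/(n - 118) = 9 - (4 + n)/(-118 + n))
o(-81) + V(24, 60) = 2*(-533 + 4*(-81))/(-118 - 81) + 84 = 2*(-533 - 324)/(-199) + 84 = 2*(-1/199)*(-857) + 84 = 1714/199 + 84 = 18430/199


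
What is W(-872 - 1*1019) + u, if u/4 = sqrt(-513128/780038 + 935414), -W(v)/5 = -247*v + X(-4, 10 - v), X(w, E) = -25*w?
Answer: -2335885 + 4*sqrt(2903882296088362)/55717 ≈ -2.3320e+6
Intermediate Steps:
W(v) = -500 + 1235*v (W(v) = -5*(-247*v - 25*(-4)) = -5*(-247*v + 100) = -5*(100 - 247*v) = -500 + 1235*v)
u = 4*sqrt(2903882296088362)/55717 (u = 4*sqrt(-513128/780038 + 935414) = 4*sqrt(-513128*1/780038 + 935414) = 4*sqrt(-36652/55717 + 935414) = 4*sqrt(52118425186/55717) = 4*(sqrt(2903882296088362)/55717) = 4*sqrt(2903882296088362)/55717 ≈ 3868.7)
W(-872 - 1*1019) + u = (-500 + 1235*(-872 - 1*1019)) + 4*sqrt(2903882296088362)/55717 = (-500 + 1235*(-872 - 1019)) + 4*sqrt(2903882296088362)/55717 = (-500 + 1235*(-1891)) + 4*sqrt(2903882296088362)/55717 = (-500 - 2335385) + 4*sqrt(2903882296088362)/55717 = -2335885 + 4*sqrt(2903882296088362)/55717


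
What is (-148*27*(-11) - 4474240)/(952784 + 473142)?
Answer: -2215142/712963 ≈ -3.1070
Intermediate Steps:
(-148*27*(-11) - 4474240)/(952784 + 473142) = (-3996*(-11) - 4474240)/1425926 = (43956 - 4474240)*(1/1425926) = -4430284*1/1425926 = -2215142/712963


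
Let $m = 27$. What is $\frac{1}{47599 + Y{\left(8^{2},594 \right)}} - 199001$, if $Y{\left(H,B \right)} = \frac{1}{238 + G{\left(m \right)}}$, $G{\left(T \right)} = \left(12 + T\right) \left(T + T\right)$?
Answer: $- \frac{22202950912713}{111572057} \approx -1.99 \cdot 10^{5}$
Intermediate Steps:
$G{\left(T \right)} = 2 T \left(12 + T\right)$ ($G{\left(T \right)} = \left(12 + T\right) 2 T = 2 T \left(12 + T\right)$)
$Y{\left(H,B \right)} = \frac{1}{2344}$ ($Y{\left(H,B \right)} = \frac{1}{238 + 2 \cdot 27 \left(12 + 27\right)} = \frac{1}{238 + 2 \cdot 27 \cdot 39} = \frac{1}{238 + 2106} = \frac{1}{2344}$)
$\frac{1}{47599 + Y{\left(8^{2},594 \right)}} - 199001 = \frac{1}{47599 + \frac{1}{2344}} - 199001 = \frac{1}{\frac{111572057}{2344}} - 199001 = \frac{2344}{111572057} - 199001 = - \frac{22202950912713}{111572057}$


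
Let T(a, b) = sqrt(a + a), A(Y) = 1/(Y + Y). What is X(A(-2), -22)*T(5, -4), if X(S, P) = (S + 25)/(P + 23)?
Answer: 99*sqrt(10)/4 ≈ 78.266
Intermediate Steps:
A(Y) = 1/(2*Y)
X(S, P) = (25 + S)/(23 + P)
T(a, b) = sqrt(2)*sqrt(a) (T(a, b) = sqrt(2*a) = sqrt(2)*sqrt(a))
X(A(-2), -22)*T(5, -4) = ((25 + (1/2)/(-2))/(23 - 22))*(sqrt(2)*sqrt(5)) = ((25 + (1/2)*(-1/2))/1)*sqrt(10) = (1*(25 - 1/4))*sqrt(10) = (1*(99/4))*sqrt(10) = 99*sqrt(10)/4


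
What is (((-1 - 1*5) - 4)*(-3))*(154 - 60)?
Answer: 2820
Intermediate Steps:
(((-1 - 1*5) - 4)*(-3))*(154 - 60) = (((-1 - 5) - 4)*(-3))*94 = ((-6 - 4)*(-3))*94 = -10*(-3)*94 = 30*94 = 2820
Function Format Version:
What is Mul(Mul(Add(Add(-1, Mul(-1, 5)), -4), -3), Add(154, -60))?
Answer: 2820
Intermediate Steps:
Mul(Mul(Add(Add(-1, Mul(-1, 5)), -4), -3), Add(154, -60)) = Mul(Mul(Add(Add(-1, -5), -4), -3), 94) = Mul(Mul(Add(-6, -4), -3), 94) = Mul(Mul(-10, -3), 94) = Mul(30, 94) = 2820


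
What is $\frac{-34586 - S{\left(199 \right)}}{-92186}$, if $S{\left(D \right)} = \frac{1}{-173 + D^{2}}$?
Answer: $\frac{1363656809}{3634709608} \approx 0.37518$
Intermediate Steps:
$\frac{-34586 - S{\left(199 \right)}}{-92186} = \frac{-34586 - \frac{1}{-173 + 199^{2}}}{-92186} = \left(-34586 - \frac{1}{-173 + 39601}\right) \left(- \frac{1}{92186}\right) = \left(-34586 - \frac{1}{39428}\right) \left(- \frac{1}{92186}\right) = \left(- \frac{1363656809}{39428}\right) \left(- \frac{1}{92186}\right) = \frac{1363656809}{3634709608}$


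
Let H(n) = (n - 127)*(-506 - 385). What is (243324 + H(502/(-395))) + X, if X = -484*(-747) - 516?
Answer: 283864917/395 ≈ 7.1865e+5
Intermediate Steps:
H(n) = 113157 - 891*n (H(n) = (-127 + n)*(-891) = 113157 - 891*n)
X = 361032 (X = 361548 - 516 = 361032)
(243324 + H(502/(-395))) + X = (243324 + (113157 - 447282/(-395))) + 361032 = (243324 + (113157 - 447282*(-1)/395)) + 361032 = (243324 + (113157 - 891*(-502/395))) + 361032 = (243324 + (113157 + 447282/395)) + 361032 = (243324 + 45144297/395) + 361032 = 141257277/395 + 361032 = 283864917/395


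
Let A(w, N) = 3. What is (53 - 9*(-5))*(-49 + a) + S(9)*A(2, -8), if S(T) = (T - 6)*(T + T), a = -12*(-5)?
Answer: 1240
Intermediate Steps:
a = 60
S(T) = 2*T*(-6 + T) (S(T) = (-6 + T)*(2*T) = 2*T*(-6 + T))
(53 - 9*(-5))*(-49 + a) + S(9)*A(2, -8) = (53 - 9*(-5))*(-49 + 60) + (2*9*(-6 + 9))*3 = (53 + 45)*11 + (2*9*3)*3 = 98*11 + 54*3 = 1078 + 162 = 1240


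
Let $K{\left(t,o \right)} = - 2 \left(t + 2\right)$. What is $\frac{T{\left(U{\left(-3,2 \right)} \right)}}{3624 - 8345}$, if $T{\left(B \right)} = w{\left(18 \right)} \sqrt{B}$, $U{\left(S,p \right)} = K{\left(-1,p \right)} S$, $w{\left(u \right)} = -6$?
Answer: $\frac{6 \sqrt{6}}{4721} \approx 0.0031131$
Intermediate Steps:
$K{\left(t,o \right)} = -4 - 2 t$ ($K{\left(t,o \right)} = - 2 \left(2 + t\right) = -4 - 2 t$)
$U{\left(S,p \right)} = - 2 S$ ($U{\left(S,p \right)} = \left(-4 - -2\right) S = \left(-4 + 2\right) S = - 2 S$)
$T{\left(B \right)} = - 6 \sqrt{B}$
$\frac{T{\left(U{\left(-3,2 \right)} \right)}}{3624 - 8345} = \frac{\left(-6\right) \sqrt{\left(-2\right) \left(-3\right)}}{3624 - 8345} = \frac{\left(-6\right) \sqrt{6}}{3624 - 8345} = \frac{\left(-6\right) \sqrt{6}}{-4721} = - 6 \sqrt{6} \left(- \frac{1}{4721}\right) = \frac{6 \sqrt{6}}{4721}$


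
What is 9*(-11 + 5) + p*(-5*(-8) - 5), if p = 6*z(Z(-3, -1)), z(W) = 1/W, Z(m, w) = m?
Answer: -124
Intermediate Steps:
p = -2 (p = 6/(-3) = 6*(-1/3) = -2)
9*(-11 + 5) + p*(-5*(-8) - 5) = 9*(-11 + 5) - 2*(-5*(-8) - 5) = 9*(-6) - 2*(40 - 5) = -54 - 2*35 = -54 - 70 = -124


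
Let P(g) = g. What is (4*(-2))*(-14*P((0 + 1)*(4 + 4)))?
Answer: 896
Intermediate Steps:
(4*(-2))*(-14*P((0 + 1)*(4 + 4))) = (4*(-2))*(-14*(0 + 1)*(4 + 4)) = -(-112)*1*8 = -(-112)*8 = -8*(-112) = 896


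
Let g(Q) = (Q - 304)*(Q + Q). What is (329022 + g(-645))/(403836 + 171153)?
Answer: 517744/191663 ≈ 2.7013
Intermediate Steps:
g(Q) = 2*Q*(-304 + Q) (g(Q) = (-304 + Q)*(2*Q) = 2*Q*(-304 + Q))
(329022 + g(-645))/(403836 + 171153) = (329022 + 2*(-645)*(-304 - 645))/(403836 + 171153) = (329022 + 2*(-645)*(-949))/574989 = (329022 + 1224210)*(1/574989) = 1553232*(1/574989) = 517744/191663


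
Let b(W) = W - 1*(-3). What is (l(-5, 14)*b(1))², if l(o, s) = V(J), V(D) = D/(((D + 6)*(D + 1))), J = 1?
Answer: 4/49 ≈ 0.081633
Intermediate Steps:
V(D) = D/((1 + D)*(6 + D)) (V(D) = D/(((6 + D)*(1 + D))) = D/(((1 + D)*(6 + D))) = D*(1/((1 + D)*(6 + D))) = D/((1 + D)*(6 + D)))
l(o, s) = 1/14 (l(o, s) = 1/(6 + 1² + 7*1) = 1/(6 + 1 + 7) = 1/14)
b(W) = 3 + W (b(W) = W + 3 = 3 + W)
(l(-5, 14)*b(1))² = ((3 + 1)/14)² = ((1/14)*4)² = (2/7)² = 4/49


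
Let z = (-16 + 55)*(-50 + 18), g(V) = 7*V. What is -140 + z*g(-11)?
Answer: 95956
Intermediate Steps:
z = -1248 (z = 39*(-32) = -1248)
-140 + z*g(-11) = -140 - 8736*(-11) = -140 - 1248*(-77) = -140 + 96096 = 95956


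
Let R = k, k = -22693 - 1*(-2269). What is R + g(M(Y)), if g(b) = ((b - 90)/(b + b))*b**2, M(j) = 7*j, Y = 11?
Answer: -41849/2 ≈ -20925.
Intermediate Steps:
k = -20424 (k = -22693 + 2269 = -20424)
g(b) = b*(-90 + b)/2 (g(b) = ((-90 + b)/((2*b)))*b**2 = ((-90 + b)*(1/(2*b)))*b**2 = ((-90 + b)/(2*b))*b**2 = b*(-90 + b)/2)
R = -20424
R + g(M(Y)) = -20424 + (7*11)*(-90 + 7*11)/2 = -20424 + (1/2)*77*(-90 + 77) = -20424 + (1/2)*77*(-13) = -20424 - 1001/2 = -41849/2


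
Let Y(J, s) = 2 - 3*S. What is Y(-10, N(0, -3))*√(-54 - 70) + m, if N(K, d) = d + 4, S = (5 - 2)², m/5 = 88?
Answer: 440 - 50*I*√31 ≈ 440.0 - 278.39*I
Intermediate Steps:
m = 440 (m = 5*88 = 440)
S = 9 (S = 3² = 9)
N(K, d) = 4 + d
Y(J, s) = -25 (Y(J, s) = 2 - 3*9 = 2 - 27 = -25)
Y(-10, N(0, -3))*√(-54 - 70) + m = -25*√(-54 - 70) + 440 = -50*I*√31 + 440 = 440 - 50*I*√31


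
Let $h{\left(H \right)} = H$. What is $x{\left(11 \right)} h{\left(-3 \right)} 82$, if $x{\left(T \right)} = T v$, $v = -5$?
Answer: $13530$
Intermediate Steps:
$x{\left(T \right)} = - 5 T$ ($x{\left(T \right)} = T \left(-5\right) = - 5 T$)
$x{\left(11 \right)} h{\left(-3 \right)} 82 = \left(-5\right) 11 \left(-3\right) 82 = \left(-55\right) \left(-3\right) 82 = 165 \cdot 82 = 13530$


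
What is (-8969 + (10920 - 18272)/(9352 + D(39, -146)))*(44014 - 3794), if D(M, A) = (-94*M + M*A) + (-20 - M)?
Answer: -23873425620/67 ≈ -3.5632e+8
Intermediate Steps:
D(M, A) = -20 - 95*M + A*M (D(M, A) = (-94*M + A*M) + (-20 - M) = -20 - 95*M + A*M)
(-8969 + (10920 - 18272)/(9352 + D(39, -146)))*(44014 - 3794) = (-8969 + (10920 - 18272)/(9352 + (-20 - 95*39 - 146*39)))*(44014 - 3794) = (-8969 - 7352/(9352 + (-20 - 3705 - 5694)))*40220 = (-8969 - 7352/(9352 - 9419))*40220 = (-8969 - 7352/(-67))*40220 = (-8969 - 7352*(-1/67))*40220 = (-8969 + 7352/67)*40220 = -593571/67*40220 = -23873425620/67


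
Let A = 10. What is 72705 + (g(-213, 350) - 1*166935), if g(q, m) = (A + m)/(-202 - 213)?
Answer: -7821162/83 ≈ -94231.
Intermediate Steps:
g(q, m) = -2/83 - m/415 (g(q, m) = (10 + m)/(-202 - 213) = (10 + m)/(-415) = (10 + m)*(-1/415) = -2/83 - m/415)
72705 + (g(-213, 350) - 1*166935) = 72705 + ((-2/83 - 1/415*350) - 1*166935) = 72705 + ((-2/83 - 70/83) - 166935) = 72705 + (-72/83 - 166935) = 72705 - 13855677/83 = -7821162/83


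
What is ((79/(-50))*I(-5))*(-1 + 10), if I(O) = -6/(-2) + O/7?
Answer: -5688/175 ≈ -32.503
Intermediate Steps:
I(O) = 3 + O/7 (I(O) = -6*(-½) + O*(⅐) = 3 + O/7)
((79/(-50))*I(-5))*(-1 + 10) = ((79/(-50))*(3 + (⅐)*(-5)))*(-1 + 10) = ((79*(-1/50))*(3 - 5/7))*9 = -79/50*16/7*9 = -632/175*9 = -5688/175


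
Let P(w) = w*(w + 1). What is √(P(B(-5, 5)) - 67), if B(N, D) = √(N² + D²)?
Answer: √(-17 + 5*√2) ≈ 3.151*I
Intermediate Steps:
B(N, D) = √(D² + N²)
P(w) = w*(1 + w)
√(P(B(-5, 5)) - 67) = √(√(5² + (-5)²)*(1 + √(5² + (-5)²)) - 67) = √(√(25 + 25)*(1 + √(25 + 25)) - 67) = √(√50*(1 + √50) - 67) = √((5*√2)*(1 + 5*√2) - 67) = √(5*√2*(1 + 5*√2) - 67) = √(-67 + 5*√2*(1 + 5*√2))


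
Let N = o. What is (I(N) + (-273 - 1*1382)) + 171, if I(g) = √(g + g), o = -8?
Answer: -1484 + 4*I ≈ -1484.0 + 4.0*I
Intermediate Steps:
N = -8
I(g) = √2*√g (I(g) = √(2*g) = √2*√g)
(I(N) + (-273 - 1*1382)) + 171 = (√2*√(-8) + (-273 - 1*1382)) + 171 = (√2*(2*I*√2) + (-273 - 1382)) + 171 = (4*I - 1655) + 171 = (-1655 + 4*I) + 171 = -1484 + 4*I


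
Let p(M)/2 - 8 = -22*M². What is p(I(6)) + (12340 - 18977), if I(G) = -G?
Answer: -8205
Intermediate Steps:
p(M) = 16 - 44*M² (p(M) = 16 + 2*(-22*M²) = 16 - 44*M²)
p(I(6)) + (12340 - 18977) = (16 - 44*(-1*6)²) + (12340 - 18977) = (16 - 44*(-6)²) - 6637 = (16 - 44*36) - 6637 = (16 - 1584) - 6637 = -1568 - 6637 = -8205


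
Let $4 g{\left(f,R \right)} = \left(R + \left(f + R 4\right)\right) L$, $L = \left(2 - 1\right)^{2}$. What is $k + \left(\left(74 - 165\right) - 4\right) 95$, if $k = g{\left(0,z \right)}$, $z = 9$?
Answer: $- \frac{36055}{4} \approx -9013.8$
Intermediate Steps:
$L = 1$ ($L = 1^{2} = 1$)
$g{\left(f,R \right)} = \frac{f}{4} + \frac{5 R}{4}$ ($g{\left(f,R \right)} = \frac{\left(R + \left(f + R 4\right)\right) 1}{4} = \frac{\left(R + \left(f + 4 R\right)\right) 1}{4} = \frac{\left(f + 5 R\right) 1}{4} = \frac{f + 5 R}{4} = \frac{f}{4} + \frac{5 R}{4}$)
$k = \frac{45}{4}$ ($k = \frac{1}{4} \cdot 0 + \frac{5}{4} \cdot 9 = 0 + \frac{45}{4} = \frac{45}{4} \approx 11.25$)
$k + \left(\left(74 - 165\right) - 4\right) 95 = \frac{45}{4} + \left(\left(74 - 165\right) - 4\right) 95 = \frac{45}{4} + \left(-91 - 4\right) 95 = \frac{45}{4} - 9025 = - \frac{36055}{4}$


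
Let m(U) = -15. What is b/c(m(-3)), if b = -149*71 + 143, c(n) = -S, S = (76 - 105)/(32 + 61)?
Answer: -970548/29 ≈ -33467.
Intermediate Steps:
S = -29/93 ≈ -0.31183
c(n) = 29/93 (c(n) = -1*(-29/93) = 29/93)
b = -10436 (b = -10579 + 143 = -10436)
b/c(m(-3)) = -10436/29/93 = -10436*93/29 = -970548/29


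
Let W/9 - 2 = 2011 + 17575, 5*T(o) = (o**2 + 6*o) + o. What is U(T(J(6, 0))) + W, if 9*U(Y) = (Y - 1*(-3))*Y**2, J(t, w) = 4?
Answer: 198442724/1125 ≈ 1.7639e+5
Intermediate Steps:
T(o) = o**2/5 + 7*o/5 (T(o) = ((o**2 + 6*o) + o)/5 = (o**2 + 7*o)/5 = o**2/5 + 7*o/5)
U(Y) = Y**2*(3 + Y)/9 (U(Y) = ((Y - 1*(-3))*Y**2)/9 = ((Y + 3)*Y**2)/9 = ((3 + Y)*Y**2)/9 = (Y**2*(3 + Y))/9 = Y**2*(3 + Y)/9)
W = 176292 (W = 18 + 9*(2011 + 17575) = 18 + 9*19586 = 18 + 176274 = 176292)
U(T(J(6, 0))) + W = ((1/5)*4*(7 + 4))**2*(3 + (1/5)*4*(7 + 4))/9 + 176292 = ((1/5)*4*11)**2*(3 + (1/5)*4*11)/9 + 176292 = (44/5)**2*(3 + 44/5)/9 + 176292 = (1/9)*(1936/25)*(59/5) + 176292 = 114224/1125 + 176292 = 198442724/1125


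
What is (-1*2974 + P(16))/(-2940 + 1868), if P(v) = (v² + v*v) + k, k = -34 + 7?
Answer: 2489/1072 ≈ 2.3218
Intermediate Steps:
k = -27
P(v) = -27 + 2*v² (P(v) = (v² + v*v) - 27 = (v² + v²) - 27 = 2*v² - 27 = -27 + 2*v²)
(-1*2974 + P(16))/(-2940 + 1868) = (-1*2974 + (-27 + 2*16²))/(-2940 + 1868) = (-2974 + (-27 + 2*256))/(-1072) = (-2974 + (-27 + 512))*(-1/1072) = (-2974 + 485)*(-1/1072) = -2489*(-1/1072) = 2489/1072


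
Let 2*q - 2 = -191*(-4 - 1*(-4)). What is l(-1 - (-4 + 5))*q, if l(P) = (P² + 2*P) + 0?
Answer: 0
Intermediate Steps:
l(P) = P² + 2*P
q = 1 (q = 1 + (-191*(-4 - 1*(-4)))/2 = 1 + (-191*(-4 + 4))/2 = 1 + (-191*0)/2 = 1 + (½)*0 = 1 + 0 = 1)
l(-1 - (-4 + 5))*q = ((-1 - (-4 + 5))*(2 + (-1 - (-4 + 5))))*1 = ((-1 - 1*1)*(2 + (-1 - 1*1)))*1 = ((-1 - 1)*(2 + (-1 - 1)))*1 = -2*(2 - 2)*1 = -2*0*1 = 0*1 = 0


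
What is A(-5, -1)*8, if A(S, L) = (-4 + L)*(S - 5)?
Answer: 400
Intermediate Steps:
A(S, L) = (-5 + S)*(-4 + L) (A(S, L) = (-4 + L)*(-5 + S) = (-5 + S)*(-4 + L))
A(-5, -1)*8 = (20 - 5*(-1) - 4*(-5) - 1*(-5))*8 = (20 + 5 + 20 + 5)*8 = 50*8 = 400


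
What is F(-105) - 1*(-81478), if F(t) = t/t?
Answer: 81479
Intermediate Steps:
F(t) = 1
F(-105) - 1*(-81478) = 1 - 1*(-81478) = 1 + 81478 = 81479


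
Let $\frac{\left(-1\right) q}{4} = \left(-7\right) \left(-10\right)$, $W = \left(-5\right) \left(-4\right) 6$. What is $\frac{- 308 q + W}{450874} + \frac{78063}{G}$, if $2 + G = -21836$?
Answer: $- \frac{979724923}{289593718} \approx -3.3831$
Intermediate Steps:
$G = -21838$ ($G = -2 - 21836 = -21838$)
$W = 120$ ($W = 20 \cdot 6 = 120$)
$q = -280$ ($q = - 4 \left(\left(-7\right) \left(-10\right)\right) = \left(-4\right) 70 = -280$)
$\frac{- 308 q + W}{450874} + \frac{78063}{G} = \frac{\left(-308\right) \left(-280\right) + 120}{450874} + \frac{78063}{-21838} = \left(86240 + 120\right) \frac{1}{450874} + 78063 \left(- \frac{1}{21838}\right) = 86360 \cdot \frac{1}{450874} - \frac{78063}{21838} = \frac{2540}{13261} - \frac{78063}{21838} = - \frac{979724923}{289593718}$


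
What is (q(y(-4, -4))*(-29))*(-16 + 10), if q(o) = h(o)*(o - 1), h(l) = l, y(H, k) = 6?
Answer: 5220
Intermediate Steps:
q(o) = o*(-1 + o) (q(o) = o*(o - 1) = o*(-1 + o))
(q(y(-4, -4))*(-29))*(-16 + 10) = ((6*(-1 + 6))*(-29))*(-16 + 10) = ((6*5)*(-29))*(-6) = (30*(-29))*(-6) = -870*(-6) = 5220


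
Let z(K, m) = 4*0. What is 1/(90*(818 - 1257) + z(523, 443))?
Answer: -1/39510 ≈ -2.5310e-5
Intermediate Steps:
z(K, m) = 0
1/(90*(818 - 1257) + z(523, 443)) = 1/(90*(818 - 1257) + 0) = 1/(90*(-439) + 0) = 1/(-39510 + 0) = 1/(-39510) = -1/39510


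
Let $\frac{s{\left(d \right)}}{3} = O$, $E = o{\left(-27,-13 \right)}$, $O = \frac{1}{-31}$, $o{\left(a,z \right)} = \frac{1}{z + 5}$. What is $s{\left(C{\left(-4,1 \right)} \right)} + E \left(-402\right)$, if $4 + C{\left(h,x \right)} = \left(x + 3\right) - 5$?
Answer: $\frac{6219}{124} \approx 50.153$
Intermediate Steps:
$C{\left(h,x \right)} = -6 + x$ ($C{\left(h,x \right)} = -4 + \left(\left(x + 3\right) - 5\right) = -4 + \left(\left(3 + x\right) - 5\right) = -4 + \left(-2 + x\right) = -6 + x$)
$o{\left(a,z \right)} = \frac{1}{5 + z}$
$O = - \frac{1}{31} \approx -0.032258$
$E = - \frac{1}{8}$ ($E = \frac{1}{5 - 13} = \frac{1}{-8} = - \frac{1}{8} \approx -0.125$)
$s{\left(d \right)} = - \frac{3}{31}$ ($s{\left(d \right)} = 3 \left(- \frac{1}{31}\right) = - \frac{3}{31}$)
$s{\left(C{\left(-4,1 \right)} \right)} + E \left(-402\right) = - \frac{3}{31} - - \frac{201}{4} = - \frac{3}{31} + \frac{201}{4} = \frac{6219}{124}$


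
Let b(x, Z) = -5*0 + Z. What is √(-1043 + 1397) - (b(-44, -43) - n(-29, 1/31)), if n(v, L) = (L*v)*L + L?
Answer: 41325/961 + √354 ≈ 61.817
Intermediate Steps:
b(x, Z) = Z (b(x, Z) = 0 + Z = Z)
n(v, L) = L + v*L² (n(v, L) = v*L² + L = L + v*L²)
√(-1043 + 1397) - (b(-44, -43) - n(-29, 1/31)) = √(-1043 + 1397) - (-43 - (1 - 29/31)/31) = √354 - (-43 - (1 + (1/31)*(-29))/31) = √354 - (-43 - (1 - 29/31)/31) = √354 - (-43 - 2/(31*31)) = √354 - (-43 - 1*2/961) = √354 - (-43 - 2/961) = √354 - 1*(-41325/961) = √354 + 41325/961 = 41325/961 + √354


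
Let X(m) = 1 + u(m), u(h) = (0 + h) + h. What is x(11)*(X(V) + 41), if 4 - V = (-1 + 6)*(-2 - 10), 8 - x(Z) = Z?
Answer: -510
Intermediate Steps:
x(Z) = 8 - Z
u(h) = 2*h (u(h) = h + h = 2*h)
V = 64 (V = 4 - (-1 + 6)*(-2 - 10) = 4 - 5*(-12) = 4 - 1*(-60) = 4 + 60 = 64)
X(m) = 1 + 2*m
x(11)*(X(V) + 41) = (8 - 1*11)*((1 + 2*64) + 41) = (8 - 11)*((1 + 128) + 41) = -3*(129 + 41) = -3*170 = -510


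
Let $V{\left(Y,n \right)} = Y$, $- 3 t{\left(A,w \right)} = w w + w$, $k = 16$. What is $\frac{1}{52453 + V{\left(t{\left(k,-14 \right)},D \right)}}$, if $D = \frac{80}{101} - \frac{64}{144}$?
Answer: $\frac{3}{157177} \approx 1.9087 \cdot 10^{-5}$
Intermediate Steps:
$t{\left(A,w \right)} = - \frac{w}{3} - \frac{w^{2}}{3}$ ($t{\left(A,w \right)} = - \frac{w w + w}{3} = - \frac{w^{2} + w}{3} = - \frac{w + w^{2}}{3} = - \frac{w}{3} - \frac{w^{2}}{3}$)
$D = \frac{316}{909}$ ($D = 80 \cdot \frac{1}{101} - \frac{4}{9} = \frac{80}{101} - \frac{4}{9} = \frac{316}{909} \approx 0.34763$)
$\frac{1}{52453 + V{\left(t{\left(k,-14 \right)},D \right)}} = \frac{1}{52453 - - \frac{14 \left(1 - 14\right)}{3}} = \frac{1}{52453 - \left(- \frac{14}{3}\right) \left(-13\right)} = \frac{1}{52453 - \frac{182}{3}} = \frac{1}{\frac{157177}{3}} = \frac{3}{157177}$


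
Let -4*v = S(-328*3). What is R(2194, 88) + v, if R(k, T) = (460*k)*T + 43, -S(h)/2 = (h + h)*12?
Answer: 88801355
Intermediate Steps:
S(h) = -48*h (S(h) = -2*(h + h)*12 = -2*2*h*12 = -48*h)
R(k, T) = 43 + 460*T*k (R(k, T) = 460*T*k + 43 = 43 + 460*T*k)
v = -11808 (v = -(-12)*(-328*3) = -(-12)*(-984) = -¼*47232 = -11808)
R(2194, 88) + v = (43 + 460*88*2194) - 11808 = (43 + 88813120) - 11808 = 88813163 - 11808 = 88801355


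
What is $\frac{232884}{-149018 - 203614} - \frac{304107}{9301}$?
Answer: $- \frac{9116992809}{273319186} \approx -33.357$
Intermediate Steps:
$\frac{232884}{-149018 - 203614} - \frac{304107}{9301} = \frac{232884}{-352632} - \frac{304107}{9301} = 232884 \left(- \frac{1}{352632}\right) - \frac{304107}{9301} = - \frac{19407}{29386} - \frac{304107}{9301} = - \frac{9116992809}{273319186}$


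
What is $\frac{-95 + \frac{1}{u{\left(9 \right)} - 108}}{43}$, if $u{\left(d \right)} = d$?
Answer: $- \frac{9406}{4257} \approx -2.2095$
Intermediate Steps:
$\frac{-95 + \frac{1}{u{\left(9 \right)} - 108}}{43} = \frac{-95 + \frac{1}{9 - 108}}{43} = \left(-95 + \frac{1}{-99}\right) \frac{1}{43} = \left(-95 - \frac{1}{99}\right) \frac{1}{43} = \left(- \frac{9406}{99}\right) \frac{1}{43} = - \frac{9406}{4257}$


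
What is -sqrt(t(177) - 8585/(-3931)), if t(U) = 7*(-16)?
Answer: -137*I*sqrt(90413)/3931 ≈ -10.479*I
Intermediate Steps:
t(U) = -112
-sqrt(t(177) - 8585/(-3931)) = -sqrt(-112 - 8585/(-3931)) = -sqrt(-112 - 8585*(-1/3931)) = -sqrt(-112 + 8585/3931) = -sqrt(-431687/3931) = -137*I*sqrt(90413)/3931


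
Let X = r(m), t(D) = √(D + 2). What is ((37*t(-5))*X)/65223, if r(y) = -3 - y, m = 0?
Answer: -37*I*√3/21741 ≈ -0.0029477*I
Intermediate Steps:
t(D) = √(2 + D)
X = -3 (X = -3 - 1*0 = -3 + 0 = -3)
((37*t(-5))*X)/65223 = ((37*√(2 - 5))*(-3))/65223 = ((37*√(-3))*(-3))*(1/65223) = ((37*(I*√3))*(-3))*(1/65223) = ((37*I*√3)*(-3))*(1/65223) = -111*I*√3*(1/65223) = -37*I*√3/21741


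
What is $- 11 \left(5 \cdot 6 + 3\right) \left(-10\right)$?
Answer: $3630$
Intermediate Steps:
$- 11 \left(5 \cdot 6 + 3\right) \left(-10\right) = - 11 \left(30 + 3\right) \left(-10\right) = \left(-11\right) 33 \left(-10\right) = \left(-363\right) \left(-10\right) = 3630$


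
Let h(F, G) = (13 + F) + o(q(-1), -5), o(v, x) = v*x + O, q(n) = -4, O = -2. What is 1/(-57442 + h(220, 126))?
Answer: -1/57191 ≈ -1.7485e-5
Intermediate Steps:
o(v, x) = -2 + v*x (o(v, x) = v*x - 2 = -2 + v*x)
h(F, G) = 31 + F (h(F, G) = (13 + F) + (-2 - 4*(-5)) = (13 + F) + (-2 + 20) = (13 + F) + 18 = 31 + F)
1/(-57442 + h(220, 126)) = 1/(-57442 + (31 + 220)) = 1/(-57442 + 251) = 1/(-57191) = -1/57191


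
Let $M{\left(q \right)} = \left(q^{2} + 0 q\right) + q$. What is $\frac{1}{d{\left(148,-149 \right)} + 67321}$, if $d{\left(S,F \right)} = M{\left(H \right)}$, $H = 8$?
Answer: $\frac{1}{67393} \approx 1.4838 \cdot 10^{-5}$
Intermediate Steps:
$M{\left(q \right)} = q + q^{2}$ ($M{\left(q \right)} = \left(q^{2} + 0\right) + q = q^{2} + q = q + q^{2}$)
$d{\left(S,F \right)} = 72$ ($d{\left(S,F \right)} = 8 \left(1 + 8\right) = 8 \cdot 9 = 72$)
$\frac{1}{d{\left(148,-149 \right)} + 67321} = \frac{1}{72 + 67321} = \frac{1}{67393}$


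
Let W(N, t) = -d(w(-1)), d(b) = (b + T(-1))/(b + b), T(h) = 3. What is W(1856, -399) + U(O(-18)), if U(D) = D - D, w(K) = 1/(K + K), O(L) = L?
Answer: 5/2 ≈ 2.5000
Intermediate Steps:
w(K) = 1/(2*K)
U(D) = 0
d(b) = (3 + b)/(2*b) (d(b) = (b + 3)/(b + b) = (3 + b)/((2*b)) = (3 + b)*(1/(2*b)) = (3 + b)/(2*b))
W(N, t) = 5/2 (W(N, t) = -(3 + (1/2)/(-1))/(2*((1/2)/(-1))) = -(3 + (1/2)*(-1))/(2*((1/2)*(-1))) = -(3 - 1/2)/(2*(-1/2)) = -(-2)*5/(2*2) = -1*(-5/2) = 5/2)
W(1856, -399) + U(O(-18)) = 5/2 + 0 = 5/2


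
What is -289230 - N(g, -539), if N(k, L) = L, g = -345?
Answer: -288691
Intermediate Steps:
-289230 - N(g, -539) = -289230 - 1*(-539) = -289230 + 539 = -288691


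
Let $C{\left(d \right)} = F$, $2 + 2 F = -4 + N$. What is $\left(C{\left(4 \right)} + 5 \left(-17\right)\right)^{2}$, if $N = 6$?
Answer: $7225$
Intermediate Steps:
$F = 0$ ($F = -1 + \frac{-4 + 6}{2} = -1 + \frac{1}{2} \cdot 2 = -1 + 1 = 0$)
$C{\left(d \right)} = 0$
$\left(C{\left(4 \right)} + 5 \left(-17\right)\right)^{2} = \left(0 + 5 \left(-17\right)\right)^{2} = \left(0 - 85\right)^{2} = \left(-85\right)^{2} = 7225$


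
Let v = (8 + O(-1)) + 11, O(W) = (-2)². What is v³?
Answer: 12167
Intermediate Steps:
O(W) = 4
v = 23 (v = (8 + 4) + 11 = 12 + 11 = 23)
v³ = 23³ = 12167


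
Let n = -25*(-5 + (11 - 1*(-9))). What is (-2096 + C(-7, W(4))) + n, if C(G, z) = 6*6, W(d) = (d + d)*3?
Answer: -2435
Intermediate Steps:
W(d) = 6*d (W(d) = (2*d)*3 = 6*d)
n = -375 (n = -25*(-5 + (11 + 9)) = -25*(-5 + 20) = -25*15 = -375)
C(G, z) = 36
(-2096 + C(-7, W(4))) + n = (-2096 + 36) - 375 = -2060 - 375 = -2435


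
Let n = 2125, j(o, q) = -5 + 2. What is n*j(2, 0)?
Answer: -6375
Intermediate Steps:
j(o, q) = -3
n*j(2, 0) = 2125*(-3) = -6375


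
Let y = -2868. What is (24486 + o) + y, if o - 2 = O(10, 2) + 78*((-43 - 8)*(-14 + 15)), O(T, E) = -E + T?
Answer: 17650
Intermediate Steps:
O(T, E) = T - E
o = -3968 (o = 2 + ((10 - 1*2) + 78*((-43 - 8)*(-14 + 15))) = 2 + ((10 - 2) + 78*(-51*1)) = 2 + (8 + 78*(-51)) = 2 + (8 - 3978) = 2 - 3970 = -3968)
(24486 + o) + y = (24486 - 3968) - 2868 = 20518 - 2868 = 17650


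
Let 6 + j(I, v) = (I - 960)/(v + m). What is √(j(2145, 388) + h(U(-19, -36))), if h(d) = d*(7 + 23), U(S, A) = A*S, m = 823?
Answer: √30085646829/1211 ≈ 143.23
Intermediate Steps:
j(I, v) = -6 + (-960 + I)/(823 + v) (j(I, v) = -6 + (I - 960)/(v + 823) = -6 + (-960 + I)/(823 + v))
h(d) = 30*d (h(d) = d*30 = 30*d)
√(j(2145, 388) + h(U(-19, -36))) = √((-5898 + 2145 - 6*388)/(823 + 388) + 30*(-36*(-19))) = √((-5898 + 2145 - 2328)/1211 + 30*684) = √((1/1211)*(-6081) + 20520) = √(-6081/1211 + 20520) = √(24843639/1211) = √30085646829/1211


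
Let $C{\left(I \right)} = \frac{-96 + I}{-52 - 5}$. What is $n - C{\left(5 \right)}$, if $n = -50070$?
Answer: $- \frac{2854081}{57} \approx -50072.0$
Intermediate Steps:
$C{\left(I \right)} = \frac{32}{19} - \frac{I}{57}$ ($C{\left(I \right)} = \frac{-96 + I}{-57} = \left(-96 + I\right) \left(- \frac{1}{57}\right) = \frac{32}{19} - \frac{I}{57}$)
$n - C{\left(5 \right)} = -50070 - \left(\frac{32}{19} - \frac{5}{57}\right) = -50070 - \frac{91}{57} = - \frac{2854081}{57}$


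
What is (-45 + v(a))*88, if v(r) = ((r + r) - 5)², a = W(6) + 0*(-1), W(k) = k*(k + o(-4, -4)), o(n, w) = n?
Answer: 27808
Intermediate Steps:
W(k) = k*(-4 + k) (W(k) = k*(k - 4) = k*(-4 + k))
a = 12 (a = 6*(-4 + 6) + 0*(-1) = 6*2 + 0 = 12 + 0 = 12)
v(r) = (-5 + 2*r)² (v(r) = (2*r - 5)² = (-5 + 2*r)²)
(-45 + v(a))*88 = (-45 + (-5 + 2*12)²)*88 = (-45 + (-5 + 24)²)*88 = (-45 + 19²)*88 = (-45 + 361)*88 = 316*88 = 27808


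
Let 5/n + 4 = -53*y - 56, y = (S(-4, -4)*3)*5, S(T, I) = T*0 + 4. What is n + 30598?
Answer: 19827503/648 ≈ 30598.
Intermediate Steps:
S(T, I) = 4 (S(T, I) = 0 + 4 = 4)
y = 60 (y = (4*3)*5 = 12*5 = 60)
n = -1/648 (n = 5/(-4 + (-53*60 - 56)) = 5/(-4 + (-3180 - 56)) = 5/(-4 - 3236) = 5/(-3240) = 5*(-1/3240) = -1/648 ≈ -0.0015432)
n + 30598 = -1/648 + 30598 = 19827503/648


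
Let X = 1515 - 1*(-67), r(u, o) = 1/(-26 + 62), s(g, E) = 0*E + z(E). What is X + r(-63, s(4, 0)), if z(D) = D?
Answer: 56953/36 ≈ 1582.0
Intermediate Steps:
s(g, E) = E (s(g, E) = 0*E + E = 0 + E = E)
r(u, o) = 1/36
X = 1582 (X = 1515 + 67 = 1582)
X + r(-63, s(4, 0)) = 1582 + 1/36 = 56953/36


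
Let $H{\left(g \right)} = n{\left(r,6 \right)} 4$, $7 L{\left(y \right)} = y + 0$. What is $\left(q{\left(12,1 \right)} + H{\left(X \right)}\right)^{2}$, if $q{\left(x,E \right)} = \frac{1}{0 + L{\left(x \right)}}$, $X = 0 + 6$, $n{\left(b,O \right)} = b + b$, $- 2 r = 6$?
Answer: $\frac{78961}{144} \approx 548.34$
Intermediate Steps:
$r = -3$ ($r = \left(- \frac{1}{2}\right) 6 = -3$)
$n{\left(b,O \right)} = 2 b$
$L{\left(y \right)} = \frac{y}{7}$ ($L{\left(y \right)} = \frac{y + 0}{7} = \frac{y}{7}$)
$X = 6$
$q{\left(x,E \right)} = \frac{7}{x}$ ($q{\left(x,E \right)} = \frac{1}{0 + \frac{x}{7}} = \frac{1}{\frac{1}{7} x} = \frac{7}{x}$)
$H{\left(g \right)} = -24$ ($H{\left(g \right)} = 2 \left(-3\right) 4 = \left(-6\right) 4 = -24$)
$\left(q{\left(12,1 \right)} + H{\left(X \right)}\right)^{2} = \left(\frac{7}{12} - 24\right)^{2} = \left(- \frac{281}{12}\right)^{2} = \frac{78961}{144}$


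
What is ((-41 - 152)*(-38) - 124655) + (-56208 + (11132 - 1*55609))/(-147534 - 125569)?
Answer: -32040616378/273103 ≈ -1.1732e+5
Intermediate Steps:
((-41 - 152)*(-38) - 124655) + (-56208 + (11132 - 1*55609))/(-147534 - 125569) = (-193*(-38) - 124655) + (-56208 + (11132 - 55609))/(-273103) = (7334 - 124655) + (-56208 - 44477)*(-1/273103) = -117321 - 100685*(-1/273103) = -117321 + 100685/273103 = -32040616378/273103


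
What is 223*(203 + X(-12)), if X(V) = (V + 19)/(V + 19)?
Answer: 45492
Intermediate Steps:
X(V) = 1 (X(V) = (19 + V)/(19 + V) = 1)
223*(203 + X(-12)) = 223*(203 + 1) = 223*204 = 45492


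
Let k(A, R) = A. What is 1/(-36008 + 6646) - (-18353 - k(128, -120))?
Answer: 542639121/29362 ≈ 18481.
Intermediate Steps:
1/(-36008 + 6646) - (-18353 - k(128, -120)) = 1/(-36008 + 6646) - (-18353 - 1*128) = 1/(-29362) - (-18353 - 128) = -1/29362 - 1*(-18481) = -1/29362 + 18481 = 542639121/29362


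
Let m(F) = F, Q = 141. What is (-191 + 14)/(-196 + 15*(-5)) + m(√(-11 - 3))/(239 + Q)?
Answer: 177/271 + I*√14/380 ≈ 0.65314 + 0.0098465*I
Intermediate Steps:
(-191 + 14)/(-196 + 15*(-5)) + m(√(-11 - 3))/(239 + Q) = (-191 + 14)/(-196 + 15*(-5)) + √(-11 - 3)/(239 + 141) = -177/(-196 - 75) + √(-14)/380 = -177/(-271) + (I*√14)*(1/380) = -177*(-1/271) + I*√14/380 = 177/271 + I*√14/380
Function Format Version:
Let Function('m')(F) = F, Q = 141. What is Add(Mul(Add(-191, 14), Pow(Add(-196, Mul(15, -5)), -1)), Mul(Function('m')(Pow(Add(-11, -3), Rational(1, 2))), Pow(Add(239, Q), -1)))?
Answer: Add(Rational(177, 271), Mul(Rational(1, 380), I, Pow(14, Rational(1, 2)))) ≈ Add(0.65314, Mul(0.0098465, I))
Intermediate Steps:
Add(Mul(Add(-191, 14), Pow(Add(-196, Mul(15, -5)), -1)), Mul(Function('m')(Pow(Add(-11, -3), Rational(1, 2))), Pow(Add(239, Q), -1))) = Add(Mul(Add(-191, 14), Pow(Add(-196, Mul(15, -5)), -1)), Mul(Pow(Add(-11, -3), Rational(1, 2)), Pow(Add(239, 141), -1))) = Add(Mul(-177, Pow(Add(-196, -75), -1)), Mul(Pow(-14, Rational(1, 2)), Pow(380, -1))) = Add(Mul(-177, Pow(-271, -1)), Mul(Mul(I, Pow(14, Rational(1, 2))), Rational(1, 380))) = Add(Mul(-177, Rational(-1, 271)), Mul(Rational(1, 380), I, Pow(14, Rational(1, 2)))) = Add(Rational(177, 271), Mul(Rational(1, 380), I, Pow(14, Rational(1, 2))))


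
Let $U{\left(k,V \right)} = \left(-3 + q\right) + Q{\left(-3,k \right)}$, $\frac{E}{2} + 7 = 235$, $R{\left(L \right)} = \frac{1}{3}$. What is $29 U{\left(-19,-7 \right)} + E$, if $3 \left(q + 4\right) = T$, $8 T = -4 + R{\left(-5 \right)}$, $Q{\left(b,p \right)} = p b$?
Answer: $\frac{136913}{72} \approx 1901.6$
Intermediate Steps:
$R{\left(L \right)} = \frac{1}{3}$
$Q{\left(b,p \right)} = b p$
$E = 456$ ($E = -14 + 2 \cdot 235 = -14 + 470 = 456$)
$T = - \frac{11}{24}$ ($T = \frac{-4 + \frac{1}{3}}{8} = \frac{1}{8} \left(- \frac{11}{3}\right) = - \frac{11}{24} \approx -0.45833$)
$q = - \frac{299}{72}$ ($q = -4 + \frac{1}{3} \left(- \frac{11}{24}\right) = -4 - \frac{11}{72} = - \frac{299}{72} \approx -4.1528$)
$U{\left(k,V \right)} = - \frac{515}{72} - 3 k$ ($U{\left(k,V \right)} = \left(-3 - \frac{299}{72}\right) - 3 k = - \frac{515}{72} - 3 k$)
$29 U{\left(-19,-7 \right)} + E = 29 \left(- \frac{515}{72} - -57\right) + 456 = 29 \left(- \frac{515}{72} + 57\right) + 456 = 29 \cdot \frac{3589}{72} + 456 = \frac{104081}{72} + 456 = \frac{136913}{72}$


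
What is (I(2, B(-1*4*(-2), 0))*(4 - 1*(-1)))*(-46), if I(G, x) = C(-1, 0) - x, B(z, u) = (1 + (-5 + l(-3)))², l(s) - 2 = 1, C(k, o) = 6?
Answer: -1150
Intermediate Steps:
l(s) = 3 (l(s) = 2 + 1 = 3)
B(z, u) = 1 (B(z, u) = (1 + (-5 + 3))² = (1 - 2)² = (-1)² = 1)
I(G, x) = 6 - x
(I(2, B(-1*4*(-2), 0))*(4 - 1*(-1)))*(-46) = ((6 - 1*1)*(4 - 1*(-1)))*(-46) = ((6 - 1)*(4 + 1))*(-46) = (5*5)*(-46) = 25*(-46) = -1150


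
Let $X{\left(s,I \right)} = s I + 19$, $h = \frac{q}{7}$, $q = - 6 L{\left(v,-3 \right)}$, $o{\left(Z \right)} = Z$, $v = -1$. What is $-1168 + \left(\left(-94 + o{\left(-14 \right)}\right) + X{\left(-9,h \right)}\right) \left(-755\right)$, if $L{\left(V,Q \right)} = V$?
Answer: $\frac{502959}{7} \approx 71851.0$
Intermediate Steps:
$q = 6$ ($q = \left(-6\right) \left(-1\right) = 6$)
$h = \frac{6}{7} \approx 0.85714$
$X{\left(s,I \right)} = 19 + I s$ ($X{\left(s,I \right)} = I s + 19 = 19 + I s$)
$-1168 + \left(\left(-94 + o{\left(-14 \right)}\right) + X{\left(-9,h \right)}\right) \left(-755\right) = -1168 + \left(\left(-94 - 14\right) + \left(19 + \frac{6}{7} \left(-9\right)\right)\right) \left(-755\right) = -1168 + \left(-108 + \left(19 - \frac{54}{7}\right)\right) \left(-755\right) = -1168 + \left(-108 + \frac{79}{7}\right) \left(-755\right) = -1168 - - \frac{511135}{7} = -1168 + \frac{511135}{7} = \frac{502959}{7}$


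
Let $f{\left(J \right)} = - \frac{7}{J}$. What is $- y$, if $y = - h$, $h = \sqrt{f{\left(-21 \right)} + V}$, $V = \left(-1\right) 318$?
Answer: $\frac{i \sqrt{2859}}{3} \approx 17.823 i$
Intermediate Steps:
$V = -318$
$h = \frac{i \sqrt{2859}}{3}$ ($h = \sqrt{- \frac{7}{-21} - 318} = \sqrt{\left(-7\right) \left(- \frac{1}{21}\right) - 318} = \sqrt{\frac{1}{3} - 318} = \sqrt{- \frac{953}{3}} = \frac{i \sqrt{2859}}{3} \approx 17.823 i$)
$y = - \frac{i \sqrt{2859}}{3} \approx - 17.823 i$
$- y = - \frac{\left(-1\right) i \sqrt{2859}}{3} = \frac{i \sqrt{2859}}{3}$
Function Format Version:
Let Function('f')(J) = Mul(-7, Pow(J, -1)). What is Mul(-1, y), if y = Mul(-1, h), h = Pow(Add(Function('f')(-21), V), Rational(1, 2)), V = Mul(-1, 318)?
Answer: Mul(Rational(1, 3), I, Pow(2859, Rational(1, 2))) ≈ Mul(17.823, I)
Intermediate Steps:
V = -318
h = Mul(Rational(1, 3), I, Pow(2859, Rational(1, 2))) (h = Pow(Add(Mul(-7, Pow(-21, -1)), -318), Rational(1, 2)) = Pow(Add(Mul(-7, Rational(-1, 21)), -318), Rational(1, 2)) = Pow(Add(Rational(1, 3), -318), Rational(1, 2)) = Pow(Rational(-953, 3), Rational(1, 2)) = Mul(Rational(1, 3), I, Pow(2859, Rational(1, 2))) ≈ Mul(17.823, I))
y = Mul(Rational(-1, 3), I, Pow(2859, Rational(1, 2))) (y = Mul(-1, Mul(Rational(1, 3), I, Pow(2859, Rational(1, 2)))) = Mul(Rational(-1, 3), I, Pow(2859, Rational(1, 2))) ≈ Mul(-17.823, I))
Mul(-1, y) = Mul(-1, Mul(Rational(-1, 3), I, Pow(2859, Rational(1, 2)))) = Mul(Rational(1, 3), I, Pow(2859, Rational(1, 2)))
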